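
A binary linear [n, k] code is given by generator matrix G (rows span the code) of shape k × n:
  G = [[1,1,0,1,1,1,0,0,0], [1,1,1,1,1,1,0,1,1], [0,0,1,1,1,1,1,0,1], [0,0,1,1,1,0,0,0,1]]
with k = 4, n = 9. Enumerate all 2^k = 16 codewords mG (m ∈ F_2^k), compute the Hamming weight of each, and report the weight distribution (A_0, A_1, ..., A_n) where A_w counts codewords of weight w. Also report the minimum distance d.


Weight distribution: A_0 = 1, A_2 = 1, A_3 = 2, A_4 = 3, A_5 = 6, A_6 = 1, A_8 = 2. Minimum distance d = 2.

Enumerate all 2^4 = 16 messages m ∈ F_2^4.
For each, compute codeword c = mG in F_2^9, then tally its weight.
  m = 0000 → c = 000000000, weight = 0.
  m = 1000 → c = 110111000, weight = 5.
  m = 0100 → c = 111111011, weight = 8.
  m = 1100 → c = 001000011, weight = 3.
  m = 0010 → c = 001111101, weight = 6.
  m = 1010 → c = 111000101, weight = 5.
  m = 0110 → c = 110000110, weight = 4.
  m = 1110 → c = 000111110, weight = 5.
  m = 0001 → c = 001110001, weight = 4.
  m = 1001 → c = 111001001, weight = 5.
  m = 0101 → c = 110001010, weight = 4.
  m = 1101 → c = 000110010, weight = 3.
  m = 0011 → c = 000001100, weight = 2.
  m = 1011 → c = 110110100, weight = 5.
  m = 0111 → c = 111110111, weight = 8.
  m = 1111 → c = 001001111, weight = 5.
Tally weights:
  weight 0: 1 codewords.
  weight 2: 1 codewords.
  weight 3: 2 codewords.
  weight 4: 3 codewords.
  weight 5: 6 codewords.
  weight 6: 1 codewords.
  weight 8: 2 codewords.
Minimum distance d = smallest w > 0 with A_w > 0 = 2.
Sanity: Σ A_w = 16 = 2^4 = 16 ✓.


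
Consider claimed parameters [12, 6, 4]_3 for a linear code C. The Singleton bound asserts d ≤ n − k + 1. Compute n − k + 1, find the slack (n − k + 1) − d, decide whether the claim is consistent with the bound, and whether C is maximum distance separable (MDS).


Singleton RHS = n − k + 1 = 7, slack = 3, bound satisfied, not MDS.

Singleton bound: d ≤ n − k + 1.
Here n = 12, k = 6, so n − k + 1 = 7.
Given d = 4, check d ≤ 7: YES.
Slack = (n − k + 1) − d = 3.
The code is NOT MDS (slack = 3 > 0).
Description: the claimed parameters are [12, 6, 4]_3; such a code would be non-MDS.


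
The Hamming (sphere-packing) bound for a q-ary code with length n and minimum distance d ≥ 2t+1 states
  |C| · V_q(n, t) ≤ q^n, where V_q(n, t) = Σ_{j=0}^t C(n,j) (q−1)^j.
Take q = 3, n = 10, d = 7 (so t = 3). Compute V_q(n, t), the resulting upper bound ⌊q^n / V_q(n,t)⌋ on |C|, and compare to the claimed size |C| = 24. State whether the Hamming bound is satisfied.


V_q(n, t) = 1161, q^n = 59049, Hamming bound = 50, |C| = 24 ≤ bound (satisfied).

Step 1: Compute V_q(n, t) = Σ_{j=0}^3 C(n, j) (q−1)^j.
  j = 0: C(10,0)·(2)^0 = 1·1 = 1.
  j = 1: C(10,1)·(2)^1 = 10·2 = 20.
  j = 2: C(10,2)·(2)^2 = 45·4 = 180.
  j = 3: C(10,3)·(2)^3 = 120·8 = 960.
  V_q(n, t) = 1 + 20 + 180 + 960 = 1161.
Step 2: q^n = 3^10 = 59049.
Step 3: Hamming bound ⌊q^n / V_q(n,t)⌋ = ⌊59049/1161⌋ = 50.
Step 4: Compare |C| = 24 to 50: satisfied.
The claimed |C| lies below the Hamming bound.


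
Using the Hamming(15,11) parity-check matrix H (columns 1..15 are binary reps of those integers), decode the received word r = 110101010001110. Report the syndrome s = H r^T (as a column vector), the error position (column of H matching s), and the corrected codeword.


s = (0, 1, 1, 0)^T, error position = 6, corrected codeword c = 110100010001110

Compute s = H r^T mod 2 one row at a time:
  s_1 = 1 + 0 + 0 + 0 + 1 + 1 + 1 + 0 = 4 ≡ 0 (mod 2).
  s_2 = 1 + 0 + 1 + 0 + 1 + 1 + 1 + 0 = 5 ≡ 1 (mod 2).
  s_3 = 1 + 0 + 1 + 0 + 0 + 0 + 1 + 0 = 3 ≡ 1 (mod 2).
  s_4 = 1 + 0 + 0 + 0 + 0 + 0 + 1 + 0 = 2 ≡ 0 (mod 2).
s = (0, 1, 1, 0)^T — this equals column 6 of H (binary 0110), so error is at position 6.
Correct: flip bit 6 of r = 110101010001110 to get c = 110100010001110.


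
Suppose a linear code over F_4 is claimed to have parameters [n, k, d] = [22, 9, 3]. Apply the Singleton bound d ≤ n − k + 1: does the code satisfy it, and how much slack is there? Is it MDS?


Singleton RHS = n − k + 1 = 14, slack = 11, bound satisfied, not MDS.

Singleton bound: d ≤ n − k + 1.
Here n = 22, k = 9, so n − k + 1 = 14.
Given d = 3, check d ≤ 14: YES.
Slack = (n − k + 1) − d = 11.
The code is NOT MDS (slack = 11 > 0).
Description: the claimed parameters are [22, 9, 3]_4; such a code would be non-MDS.


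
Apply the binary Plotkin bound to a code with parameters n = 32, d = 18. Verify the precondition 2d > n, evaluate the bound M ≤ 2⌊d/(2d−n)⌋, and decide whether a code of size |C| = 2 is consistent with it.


Plotkin bound M ≤ 8; given |C| = 2 ≤ bound (satisfied).

Check applicability: 2d = 36, n = 32.
2d − n = 4 > 0, so Plotkin applies.
Compute d/(2d−n) = 18/4 ≈ 4.5000.
⌊d/(2d−n)⌋ = 4.
Plotkin bound: M ≤ 2·4 = 8.
Given |C| = 2, check: satisfied.
This |C| is below the Plotkin bound.


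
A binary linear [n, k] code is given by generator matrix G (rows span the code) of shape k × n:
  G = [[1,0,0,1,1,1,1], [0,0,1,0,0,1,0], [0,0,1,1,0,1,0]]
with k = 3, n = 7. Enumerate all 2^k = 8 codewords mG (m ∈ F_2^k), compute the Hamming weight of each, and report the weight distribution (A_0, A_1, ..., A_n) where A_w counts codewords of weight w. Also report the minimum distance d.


Weight distribution: A_0 = 1, A_1 = 1, A_2 = 1, A_3 = 1, A_4 = 2, A_5 = 2. Minimum distance d = 1.

Enumerate all 2^3 = 8 messages m ∈ F_2^3.
For each, compute codeword c = mG in F_2^7, then tally its weight.
  m = 000 → c = 0000000, weight = 0.
  m = 100 → c = 1001111, weight = 5.
  m = 010 → c = 0010010, weight = 2.
  m = 110 → c = 1011101, weight = 5.
  m = 001 → c = 0011010, weight = 3.
  m = 101 → c = 1010101, weight = 4.
  m = 011 → c = 0001000, weight = 1.
  m = 111 → c = 1000111, weight = 4.
Tally weights:
  weight 0: 1 codewords.
  weight 1: 1 codewords.
  weight 2: 1 codewords.
  weight 3: 1 codewords.
  weight 4: 2 codewords.
  weight 5: 2 codewords.
Minimum distance d = smallest w > 0 with A_w > 0 = 1.
Sanity: Σ A_w = 8 = 2^3 = 8 ✓.


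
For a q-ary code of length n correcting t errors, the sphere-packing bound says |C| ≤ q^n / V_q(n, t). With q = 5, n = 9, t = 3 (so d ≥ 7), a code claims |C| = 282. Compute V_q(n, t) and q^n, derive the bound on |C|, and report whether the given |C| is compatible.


V_q(n, t) = 5989, q^n = 1953125, Hamming bound = 326, |C| = 282 ≤ bound (satisfied).

Step 1: Compute V_q(n, t) = Σ_{j=0}^3 C(n, j) (q−1)^j.
  j = 0: C(9,0)·(4)^0 = 1·1 = 1.
  j = 1: C(9,1)·(4)^1 = 9·4 = 36.
  j = 2: C(9,2)·(4)^2 = 36·16 = 576.
  j = 3: C(9,3)·(4)^3 = 84·64 = 5376.
  V_q(n, t) = 1 + 36 + 576 + 5376 = 5989.
Step 2: q^n = 5^9 = 1953125.
Step 3: Hamming bound ⌊q^n / V_q(n,t)⌋ = ⌊1953125/5989⌋ = 326.
Step 4: Compare |C| = 282 to 326: satisfied.
The claimed |C| lies below the Hamming bound.


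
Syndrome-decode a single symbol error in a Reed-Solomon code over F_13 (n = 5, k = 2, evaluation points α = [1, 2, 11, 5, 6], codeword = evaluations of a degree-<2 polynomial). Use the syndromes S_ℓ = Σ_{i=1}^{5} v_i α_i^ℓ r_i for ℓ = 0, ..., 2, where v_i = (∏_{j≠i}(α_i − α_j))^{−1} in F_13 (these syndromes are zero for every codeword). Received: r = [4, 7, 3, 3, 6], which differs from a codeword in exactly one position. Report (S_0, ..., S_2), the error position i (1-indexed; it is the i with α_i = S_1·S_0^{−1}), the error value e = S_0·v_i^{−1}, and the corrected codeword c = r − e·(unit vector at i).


S = (11, 4, 5), error at position 3, error magnitude e = 8, c = [4, 7, 8, 3, 6].

Step 1: column multipliers v_i = (∏_{j≠i}(α_i − α_j))^{−1} mod 13.
  i = 1 (α = 1): (1−2)(1−11)(1−5)(1−6) = (−1)·(−10)·(−4)·(−5) = 200 ≡ 5, so v_1 = 5^{−1} = 8 (mod 13).
  i = 2 (α = 2): (2−1)(2−11)(2−5)(2−6) = 1·(−9)·(−3)·(−4) = −108 ≡ 9, so v_2 = 9^{−1} = 3 (mod 13).
  i = 3 (α = 11): (11−1)(11−2)(11−5)(11−6) = 10·9·6·5 = 2700 ≡ 9, so v_3 = 9^{−1} = 3 (mod 13).
  i = 4 (α = 5): (5−1)(5−2)(5−11)(5−6) = 4·3·(−6)·(−1) = 72 ≡ 7, so v_4 = 7^{−1} = 2 (mod 13).
  i = 5 (α = 6): (6−1)(6−2)(6−11)(6−5) = 5·4·(−5)·1 = −100 ≡ 4, so v_5 = 4^{−1} = 10 (mod 13).
  v = [8, 3, 3, 2, 10].
Step 2: syndromes of r = [4, 7, 3, 3, 6] (all sums mod 13).
  S_0 = Σ v_i r_i = 8·4 + 3·7 + 3·3 + 2·3 + 10·6 = 128 ≡ 11.
  S_1 = Σ v_i α_i r_i = 8·1·4 + 3·2·7 + 3·11·3 + 2·5·3 + 10·6·6 = 563 ≡ 4.
  α_i^2 mod 13 = [1, 4, 4, 12, 10].
  S_2 = Σ v_i α_i^2 r_i = 8·1·4 + 3·4·7 + 3·4·3 + 2·12·3 + 10·10·6 = 824 ≡ 5.
  S = (11, 4, 5) ≠ 0, so r is not a codeword (an error is present).
Step 3: locate the error. For a single error e at position i, S_ℓ = v_i·e·α_i^ℓ, so α_err = S_1/S_0.
  S_0^{−1} = 11^{−1} = 6 (mod 13), so α_err = 4·6 = 24 ≡ 11 = α_3. Error position i = 3.
  Consistency check: S_2/S_1 = 5·10 = 50 ≡ 11 = α_err ✓ (single-error assumption holds).
Step 4: error magnitude e = S_0/v_3 = S_0·∏_{j≠3}(α_3 − α_j) = 11·9 = 99 ≡ 8 (mod 13).
Step 5: correct position 3: c_3 = r_3 − e = 3 − 8 ≡ 8 (mod 13). Hence c = [4, 7, 8, 3, 6].
  Check: interpolating c through the α_i gives m(x) = 1 + 3·x (degree < 2) with m(α_i) = c_i for every i, so c is indeed a codeword.


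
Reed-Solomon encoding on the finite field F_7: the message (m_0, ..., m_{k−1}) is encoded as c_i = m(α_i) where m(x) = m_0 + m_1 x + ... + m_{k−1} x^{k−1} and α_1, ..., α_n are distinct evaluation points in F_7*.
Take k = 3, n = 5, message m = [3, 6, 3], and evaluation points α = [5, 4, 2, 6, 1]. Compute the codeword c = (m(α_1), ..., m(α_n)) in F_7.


c = [3, 5, 6, 0, 5]

Message polynomial: m(x) = 3 + 6·x + 3·x^2 (mod 7).
For each evaluation point α_i, compute m(α_i) mod 7:
  α_1 = 5: Horner steps 3 → 0 → 3, so m(5) = 3.
  α_2 = 4: Horner steps 3 → 4 → 5, so m(4) = 5.
  α_3 = 2: Horner steps 3 → 5 → 6, so m(2) = 6.
  α_4 = 6: Horner steps 3 → 3 → 0, so m(6) = 0.
  α_5 = 1: Horner steps 3 → 2 → 5, so m(1) = 5.
Codeword c = [3, 5, 6, 0, 5] ∈ F_7^5.


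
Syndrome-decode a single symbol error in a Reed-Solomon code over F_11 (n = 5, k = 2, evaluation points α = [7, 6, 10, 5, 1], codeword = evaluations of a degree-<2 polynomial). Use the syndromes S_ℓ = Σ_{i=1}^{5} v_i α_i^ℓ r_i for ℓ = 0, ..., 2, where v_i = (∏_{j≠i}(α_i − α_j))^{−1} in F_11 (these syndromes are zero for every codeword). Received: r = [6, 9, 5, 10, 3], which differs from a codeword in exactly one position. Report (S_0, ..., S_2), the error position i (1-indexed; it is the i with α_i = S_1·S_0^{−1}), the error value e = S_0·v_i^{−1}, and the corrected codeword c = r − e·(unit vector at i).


S = (8, 1, 7), error at position 1, error magnitude e = 9, c = [8, 9, 5, 10, 3].

Step 1: column multipliers v_i = (∏_{j≠i}(α_i − α_j))^{−1} mod 11.
  i = 1 (α = 7): (7−6)(7−10)(7−5)(7−1) = 1·(−3)·2·6 = −36 ≡ 8, so v_1 = 8^{−1} = 7 (mod 11).
  i = 2 (α = 6): (6−7)(6−10)(6−5)(6−1) = (−1)·(−4)·1·5 = 20 ≡ 9, so v_2 = 9^{−1} = 5 (mod 11).
  i = 3 (α = 10): (10−7)(10−6)(10−5)(10−1) = 3·4·5·9 = 540 ≡ 1, so v_3 = 1^{−1} = 1 (mod 11).
  i = 4 (α = 5): (5−7)(5−6)(5−10)(5−1) = (−2)·(−1)·(−5)·4 = −40 ≡ 4, so v_4 = 4^{−1} = 3 (mod 11).
  i = 5 (α = 1): (1−7)(1−6)(1−10)(1−5) = (−6)·(−5)·(−9)·(−4) = 1080 ≡ 2, so v_5 = 2^{−1} = 6 (mod 11).
  v = [7, 5, 1, 3, 6].
Step 2: syndromes of r = [6, 9, 5, 10, 3] (all sums mod 11).
  S_0 = Σ v_i r_i = 7·6 + 5·9 + 1·5 + 3·10 + 6·3 = 140 ≡ 8.
  S_1 = Σ v_i α_i r_i = 7·7·6 + 5·6·9 + 1·10·5 + 3·5·10 + 6·1·3 = 782 ≡ 1.
  α_i^2 mod 11 = [5, 3, 1, 3, 1].
  S_2 = Σ v_i α_i^2 r_i = 7·5·6 + 5·3·9 + 1·1·5 + 3·3·10 + 6·1·3 = 458 ≡ 7.
  S = (8, 1, 7) ≠ 0, so r is not a codeword (an error is present).
Step 3: locate the error. For a single error e at position i, S_ℓ = v_i·e·α_i^ℓ, so α_err = S_1/S_0.
  S_0^{−1} = 8^{−1} = 7 (mod 11), so α_err = 1·7 = 7 ≡ 7 = α_1. Error position i = 1.
  Consistency check: S_2/S_1 = 7·1 = 7 ≡ 7 = α_err ✓ (single-error assumption holds).
Step 4: error magnitude e = S_0/v_1 = S_0·∏_{j≠1}(α_1 − α_j) = 8·8 = 64 ≡ 9 (mod 11).
Step 5: correct position 1: c_1 = r_1 − e = 6 − 9 ≡ 8 (mod 11). Hence c = [8, 9, 5, 10, 3].
  Check: interpolating c through the α_i gives m(x) = 4 + 10·x (degree < 2) with m(α_i) = c_i for every i, so c is indeed a codeword.


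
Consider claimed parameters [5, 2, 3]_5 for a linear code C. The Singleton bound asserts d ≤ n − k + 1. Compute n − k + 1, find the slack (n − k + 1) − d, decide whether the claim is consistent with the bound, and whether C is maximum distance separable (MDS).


Singleton RHS = n − k + 1 = 4, slack = 1, bound satisfied, not MDS.

Singleton bound: d ≤ n − k + 1.
Here n = 5, k = 2, so n − k + 1 = 4.
Given d = 3, check d ≤ 4: YES.
Slack = (n − k + 1) − d = 1.
The code is NOT MDS (slack = 1 > 0).
Description: the claimed parameters are [5, 2, 3]_5; such a code would be non-MDS.


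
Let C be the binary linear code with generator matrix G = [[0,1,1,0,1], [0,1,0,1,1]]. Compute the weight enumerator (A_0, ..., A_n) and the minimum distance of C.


Weight distribution: A_0 = 1, A_2 = 1, A_3 = 2. Minimum distance d = 2.

Enumerate all 2^2 = 4 messages m ∈ F_2^2.
For each, compute codeword c = mG in F_2^5, then tally its weight.
  m = 00 → c = 00000, weight = 0.
  m = 10 → c = 01101, weight = 3.
  m = 01 → c = 01011, weight = 3.
  m = 11 → c = 00110, weight = 2.
Tally weights:
  weight 0: 1 codewords.
  weight 2: 1 codewords.
  weight 3: 2 codewords.
Minimum distance d = smallest w > 0 with A_w > 0 = 2.
Sanity: Σ A_w = 4 = 2^2 = 4 ✓.


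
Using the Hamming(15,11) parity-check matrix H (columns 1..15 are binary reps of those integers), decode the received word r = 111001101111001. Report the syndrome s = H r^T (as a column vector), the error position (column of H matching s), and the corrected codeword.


s = (1, 0, 1, 0)^T, error position = 10, corrected codeword c = 111001101011001

Compute s = H r^T mod 2 one row at a time:
  s_1 = 0 + 1 + 1 + 1 + 1 + 0 + 0 + 1 = 5 ≡ 1 (mod 2).
  s_2 = 0 + 0 + 1 + 1 + 1 + 0 + 0 + 1 = 4 ≡ 0 (mod 2).
  s_3 = 1 + 1 + 1 + 1 + 1 + 1 + 0 + 1 = 7 ≡ 1 (mod 2).
  s_4 = 1 + 1 + 0 + 1 + 1 + 1 + 0 + 1 = 6 ≡ 0 (mod 2).
s = (1, 0, 1, 0)^T — this equals column 10 of H (binary 1010), so error is at position 10.
Correct: flip bit 10 of r = 111001101111001 to get c = 111001101011001.


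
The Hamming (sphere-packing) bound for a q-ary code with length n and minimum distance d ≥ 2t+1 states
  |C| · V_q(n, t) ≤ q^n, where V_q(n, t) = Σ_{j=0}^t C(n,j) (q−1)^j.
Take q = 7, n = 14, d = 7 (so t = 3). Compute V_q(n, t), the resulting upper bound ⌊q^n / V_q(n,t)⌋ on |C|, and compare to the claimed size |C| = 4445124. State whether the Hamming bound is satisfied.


V_q(n, t) = 81985, q^n = 678223072849, Hamming bound = 8272526, |C| = 4445124 ≤ bound (satisfied).

Step 1: Compute V_q(n, t) = Σ_{j=0}^3 C(n, j) (q−1)^j.
  j = 0: C(14,0)·(6)^0 = 1·1 = 1.
  j = 1: C(14,1)·(6)^1 = 14·6 = 84.
  j = 2: C(14,2)·(6)^2 = 91·36 = 3276.
  j = 3: C(14,3)·(6)^3 = 364·216 = 78624.
  V_q(n, t) = 1 + 84 + 3276 + 78624 = 81985.
Step 2: q^n = 7^14 = 678223072849.
Step 3: Hamming bound ⌊q^n / V_q(n,t)⌋ = ⌊678223072849/81985⌋ = 8272526.
Step 4: Compare |C| = 4445124 to 8272526: satisfied.
The claimed |C| lies below the Hamming bound.


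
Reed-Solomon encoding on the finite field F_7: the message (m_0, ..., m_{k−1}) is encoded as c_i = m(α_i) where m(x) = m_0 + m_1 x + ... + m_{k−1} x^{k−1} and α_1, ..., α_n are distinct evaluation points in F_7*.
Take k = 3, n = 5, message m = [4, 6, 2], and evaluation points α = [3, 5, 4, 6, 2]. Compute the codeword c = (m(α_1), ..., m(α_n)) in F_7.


c = [5, 0, 4, 0, 3]

Message polynomial: m(x) = 4 + 6·x + 2·x^2 (mod 7).
For each evaluation point α_i, compute m(α_i) mod 7:
  α_1 = 3: Horner steps 2 → 5 → 5, so m(3) = 5.
  α_2 = 5: Horner steps 2 → 2 → 0, so m(5) = 0.
  α_3 = 4: Horner steps 2 → 0 → 4, so m(4) = 4.
  α_4 = 6: Horner steps 2 → 4 → 0, so m(6) = 0.
  α_5 = 2: Horner steps 2 → 3 → 3, so m(2) = 3.
Codeword c = [5, 0, 4, 0, 3] ∈ F_7^5.


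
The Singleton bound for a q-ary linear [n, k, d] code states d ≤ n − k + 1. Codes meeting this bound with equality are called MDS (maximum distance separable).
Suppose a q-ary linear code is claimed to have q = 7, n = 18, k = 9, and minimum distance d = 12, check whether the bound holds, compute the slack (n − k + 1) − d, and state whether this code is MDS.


Singleton RHS = n − k + 1 = 10, slack = -2, bound violated (no such code; not MDS).

Singleton bound: d ≤ n − k + 1.
Here n = 18, k = 9, so n − k + 1 = 10.
Given d = 12, check d ≤ 10: NO.
Slack = (n − k + 1) − d = -2.
The slack is negative: d = 12 exceeds n − k + 1 = 10 by 2, so the Singleton bound is violated and no linear [18, 9, 12]_7 code can exist. In particular it is not MDS (MDS requires d = n − k + 1 exactly).
Description: the claimed parameters are [18, 9, 12]_7; such a code would be impossible (violates the Singleton bound).


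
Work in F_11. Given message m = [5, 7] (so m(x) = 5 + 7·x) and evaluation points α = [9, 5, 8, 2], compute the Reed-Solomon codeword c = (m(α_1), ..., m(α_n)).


c = [2, 7, 6, 8]

Message polynomial: m(x) = 5 + 7·x (mod 11).
For each evaluation point α_i, compute m(α_i) mod 11:
  α_1 = 9: Horner steps 7 → 2, so m(9) = 2.
  α_2 = 5: Horner steps 7 → 7, so m(5) = 7.
  α_3 = 8: Horner steps 7 → 6, so m(8) = 6.
  α_4 = 2: Horner steps 7 → 8, so m(2) = 8.
Codeword c = [2, 7, 6, 8] ∈ F_11^4.


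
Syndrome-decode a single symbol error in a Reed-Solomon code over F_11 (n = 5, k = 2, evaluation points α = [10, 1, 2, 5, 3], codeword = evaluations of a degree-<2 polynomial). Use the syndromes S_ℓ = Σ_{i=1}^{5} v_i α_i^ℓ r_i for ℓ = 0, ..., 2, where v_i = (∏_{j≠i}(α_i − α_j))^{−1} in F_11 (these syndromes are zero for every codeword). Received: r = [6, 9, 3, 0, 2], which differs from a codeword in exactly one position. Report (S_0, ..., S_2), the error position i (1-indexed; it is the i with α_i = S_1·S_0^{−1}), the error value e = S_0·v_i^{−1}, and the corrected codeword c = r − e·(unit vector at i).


S = (10, 10, 10), error at position 2, error magnitude e = 5, c = [6, 4, 3, 0, 2].

Step 1: column multipliers v_i = (∏_{j≠i}(α_i − α_j))^{−1} mod 11.
  i = 1 (α = 10): (10−1)(10−2)(10−5)(10−3) = 9·8·5·7 = 2520 ≡ 1, so v_1 = 1^{−1} = 1 (mod 11).
  i = 2 (α = 1): (1−10)(1−2)(1−5)(1−3) = (−9)·(−1)·(−4)·(−2) = 72 ≡ 6, so v_2 = 6^{−1} = 2 (mod 11).
  i = 3 (α = 2): (2−10)(2−1)(2−5)(2−3) = (−8)·1·(−3)·(−1) = −24 ≡ 9, so v_3 = 9^{−1} = 5 (mod 11).
  i = 4 (α = 5): (5−10)(5−1)(5−2)(5−3) = (−5)·4·3·2 = −120 ≡ 1, so v_4 = 1^{−1} = 1 (mod 11).
  i = 5 (α = 3): (3−10)(3−1)(3−2)(3−5) = (−7)·2·1·(−2) = 28 ≡ 6, so v_5 = 6^{−1} = 2 (mod 11).
  v = [1, 2, 5, 1, 2].
Step 2: syndromes of r = [6, 9, 3, 0, 2] (all sums mod 11).
  S_0 = Σ v_i r_i = 1·6 + 2·9 + 5·3 + 1·0 + 2·2 = 43 ≡ 10.
  S_1 = Σ v_i α_i r_i = 1·10·6 + 2·1·9 + 5·2·3 + 1·5·0 + 2·3·2 = 120 ≡ 10.
  α_i^2 mod 11 = [1, 1, 4, 3, 9].
  S_2 = Σ v_i α_i^2 r_i = 1·1·6 + 2·1·9 + 5·4·3 + 1·3·0 + 2·9·2 = 120 ≡ 10.
  S = (10, 10, 10) ≠ 0, so r is not a codeword (an error is present).
Step 3: locate the error. For a single error e at position i, S_ℓ = v_i·e·α_i^ℓ, so α_err = S_1/S_0.
  S_0^{−1} = 10^{−1} = 10 (mod 11), so α_err = 10·10 = 100 ≡ 1 = α_2. Error position i = 2.
  Consistency check: S_2/S_1 = 10·10 = 100 ≡ 1 = α_err ✓ (single-error assumption holds).
Step 4: error magnitude e = S_0/v_2 = S_0·∏_{j≠2}(α_2 − α_j) = 10·6 = 60 ≡ 5 (mod 11).
Step 5: correct position 2: c_2 = r_2 − e = 9 − 5 ≡ 4 (mod 11). Hence c = [6, 4, 3, 0, 2].
  Check: interpolating c through the α_i gives m(x) = 5 + 10·x (degree < 2) with m(α_i) = c_i for every i, so c is indeed a codeword.


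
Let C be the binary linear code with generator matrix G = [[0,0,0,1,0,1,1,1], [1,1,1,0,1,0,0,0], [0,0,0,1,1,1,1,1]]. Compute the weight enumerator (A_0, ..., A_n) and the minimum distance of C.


Weight distribution: A_0 = 1, A_1 = 1, A_3 = 1, A_4 = 2, A_5 = 1, A_7 = 1, A_8 = 1. Minimum distance d = 1.

Enumerate all 2^3 = 8 messages m ∈ F_2^3.
For each, compute codeword c = mG in F_2^8, then tally its weight.
  m = 000 → c = 00000000, weight = 0.
  m = 100 → c = 00010111, weight = 4.
  m = 010 → c = 11101000, weight = 4.
  m = 110 → c = 11111111, weight = 8.
  m = 001 → c = 00011111, weight = 5.
  m = 101 → c = 00001000, weight = 1.
  m = 011 → c = 11110111, weight = 7.
  m = 111 → c = 11100000, weight = 3.
Tally weights:
  weight 0: 1 codewords.
  weight 1: 1 codewords.
  weight 3: 1 codewords.
  weight 4: 2 codewords.
  weight 5: 1 codewords.
  weight 7: 1 codewords.
  weight 8: 1 codewords.
Minimum distance d = smallest w > 0 with A_w > 0 = 1.
Sanity: Σ A_w = 8 = 2^3 = 8 ✓.


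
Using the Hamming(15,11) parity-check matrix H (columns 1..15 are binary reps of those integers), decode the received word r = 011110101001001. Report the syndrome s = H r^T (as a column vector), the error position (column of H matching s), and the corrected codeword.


s = (1, 1, 0, 1)^T, error position = 13, corrected codeword c = 011110101001101

Compute s = H r^T mod 2 one row at a time:
  s_1 = 0 + 1 + 0 + 0 + 1 + 0 + 0 + 1 = 3 ≡ 1 (mod 2).
  s_2 = 1 + 1 + 0 + 1 + 1 + 0 + 0 + 1 = 5 ≡ 1 (mod 2).
  s_3 = 1 + 1 + 0 + 1 + 0 + 0 + 0 + 1 = 4 ≡ 0 (mod 2).
  s_4 = 0 + 1 + 1 + 1 + 1 + 0 + 0 + 1 = 5 ≡ 1 (mod 2).
s = (1, 1, 0, 1)^T — this equals column 13 of H (binary 1101), so error is at position 13.
Correct: flip bit 13 of r = 011110101001001 to get c = 011110101001101.


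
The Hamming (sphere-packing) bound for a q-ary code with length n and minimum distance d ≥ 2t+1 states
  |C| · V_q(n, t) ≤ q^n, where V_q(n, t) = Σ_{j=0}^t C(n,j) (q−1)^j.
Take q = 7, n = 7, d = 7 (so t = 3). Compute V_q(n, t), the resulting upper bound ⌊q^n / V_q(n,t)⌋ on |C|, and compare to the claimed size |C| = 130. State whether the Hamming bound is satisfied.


V_q(n, t) = 8359, q^n = 823543, Hamming bound = 98, |C| = 130 > bound (violated).

Step 1: Compute V_q(n, t) = Σ_{j=0}^3 C(n, j) (q−1)^j.
  j = 0: C(7,0)·(6)^0 = 1·1 = 1.
  j = 1: C(7,1)·(6)^1 = 7·6 = 42.
  j = 2: C(7,2)·(6)^2 = 21·36 = 756.
  j = 3: C(7,3)·(6)^3 = 35·216 = 7560.
  V_q(n, t) = 1 + 42 + 756 + 7560 = 8359.
Step 2: q^n = 7^7 = 823543.
Step 3: Hamming bound ⌊q^n / V_q(n,t)⌋ = ⌊823543/8359⌋ = 98.
Step 4: Compare |C| = 130 to 98: violated.
The claimed |C| lies above the Hamming bound, so no 7-ary code of length 7 with d ≥ 7 can have 130 codewords.


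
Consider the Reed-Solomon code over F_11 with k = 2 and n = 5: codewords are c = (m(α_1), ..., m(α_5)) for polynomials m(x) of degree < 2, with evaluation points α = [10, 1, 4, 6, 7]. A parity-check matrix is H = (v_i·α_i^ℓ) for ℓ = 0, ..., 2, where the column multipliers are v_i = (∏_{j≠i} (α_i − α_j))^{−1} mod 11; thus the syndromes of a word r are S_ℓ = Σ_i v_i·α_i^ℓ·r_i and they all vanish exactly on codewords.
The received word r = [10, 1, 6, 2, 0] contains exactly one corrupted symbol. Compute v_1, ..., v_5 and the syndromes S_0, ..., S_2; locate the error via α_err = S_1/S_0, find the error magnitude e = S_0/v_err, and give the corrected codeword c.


S = (6, 5, 6), error at position 1, error magnitude e = 5, c = [5, 1, 6, 2, 0].

Step 1: column multipliers v_i = (∏_{j≠i}(α_i − α_j))^{−1} mod 11.
  i = 1 (α = 10): (10−1)(10−4)(10−6)(10−7) = 9·6·4·3 = 648 ≡ 10, so v_1 = 10^{−1} = 10 (mod 11).
  i = 2 (α = 1): (1−10)(1−4)(1−6)(1−7) = (−9)·(−3)·(−5)·(−6) = 810 ≡ 7, so v_2 = 7^{−1} = 8 (mod 11).
  i = 3 (α = 4): (4−10)(4−1)(4−6)(4−7) = (−6)·3·(−2)·(−3) = −108 ≡ 2, so v_3 = 2^{−1} = 6 (mod 11).
  i = 4 (α = 6): (6−10)(6−1)(6−4)(6−7) = (−4)·5·2·(−1) = 40 ≡ 7, so v_4 = 7^{−1} = 8 (mod 11).
  i = 5 (α = 7): (7−10)(7−1)(7−4)(7−6) = (−3)·6·3·1 = −54 ≡ 1, so v_5 = 1^{−1} = 1 (mod 11).
  v = [10, 8, 6, 8, 1].
Step 2: syndromes of r = [10, 1, 6, 2, 0] (all sums mod 11).
  S_0 = Σ v_i r_i = 10·10 + 8·1 + 6·6 + 8·2 + 1·0 = 160 ≡ 6.
  S_1 = Σ v_i α_i r_i = 10·10·10 + 8·1·1 + 6·4·6 + 8·6·2 + 1·7·0 = 1248 ≡ 5.
  α_i^2 mod 11 = [1, 1, 5, 3, 5].
  S_2 = Σ v_i α_i^2 r_i = 10·1·10 + 8·1·1 + 6·5·6 + 8·3·2 + 1·5·0 = 336 ≡ 6.
  S = (6, 5, 6) ≠ 0, so r is not a codeword (an error is present).
Step 3: locate the error. For a single error e at position i, S_ℓ = v_i·e·α_i^ℓ, so α_err = S_1/S_0.
  S_0^{−1} = 6^{−1} = 2 (mod 11), so α_err = 5·2 = 10 ≡ 10 = α_1. Error position i = 1.
  Consistency check: S_2/S_1 = 6·9 = 54 ≡ 10 = α_err ✓ (single-error assumption holds).
Step 4: error magnitude e = S_0/v_1 = S_0·∏_{j≠1}(α_1 − α_j) = 6·10 = 60 ≡ 5 (mod 11).
Step 5: correct position 1: c_1 = r_1 − e = 10 − 5 ≡ 5 (mod 11). Hence c = [5, 1, 6, 2, 0].
  Check: interpolating c through the α_i gives m(x) = 3 + 9·x (degree < 2) with m(α_i) = c_i for every i, so c is indeed a codeword.


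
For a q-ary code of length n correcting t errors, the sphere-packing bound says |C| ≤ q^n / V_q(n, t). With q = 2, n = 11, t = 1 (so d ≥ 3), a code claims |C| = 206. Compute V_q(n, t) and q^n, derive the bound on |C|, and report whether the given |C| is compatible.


V_q(n, t) = 12, q^n = 2048, Hamming bound = 170, |C| = 206 > bound (violated).

Step 1: Compute V_q(n, t) = Σ_{j=0}^1 C(n, j) (q−1)^j.
  j = 0: C(11,0)·(1)^0 = 1·1 = 1.
  j = 1: C(11,1)·(1)^1 = 11·1 = 11.
  V_q(n, t) = 1 + 11 = 12.
Step 2: q^n = 2^11 = 2048.
Step 3: Hamming bound ⌊q^n / V_q(n,t)⌋ = ⌊2048/12⌋ = 170.
Step 4: Compare |C| = 206 to 170: violated.
The claimed |C| lies above the Hamming bound, so no 2-ary code of length 11 with d ≥ 3 can have 206 codewords.


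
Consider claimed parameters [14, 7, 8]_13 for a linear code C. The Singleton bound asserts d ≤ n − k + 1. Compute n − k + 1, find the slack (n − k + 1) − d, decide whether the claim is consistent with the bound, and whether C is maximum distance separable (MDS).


Singleton RHS = n − k + 1 = 8, slack = 0, bound satisfied, MDS.

Singleton bound: d ≤ n − k + 1.
Here n = 14, k = 7, so n − k + 1 = 8.
Given d = 8, check d ≤ 8: YES.
Slack = (n − k + 1) − d = 0.
The code is MDS (slack = 0).
Description: the claimed parameters are [14, 7, 8]_13; such a code would be MDS (meets Singleton bound).


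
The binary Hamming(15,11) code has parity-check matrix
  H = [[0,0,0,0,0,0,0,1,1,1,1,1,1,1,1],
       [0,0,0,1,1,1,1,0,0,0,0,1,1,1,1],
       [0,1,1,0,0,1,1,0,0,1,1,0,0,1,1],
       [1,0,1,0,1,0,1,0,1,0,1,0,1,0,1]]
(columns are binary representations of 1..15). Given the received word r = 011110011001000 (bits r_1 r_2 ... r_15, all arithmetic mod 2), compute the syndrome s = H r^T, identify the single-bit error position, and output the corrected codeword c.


s = (1, 1, 0, 1)^T, error position = 13, corrected codeword c = 011110011001100

Compute s = H r^T mod 2 one row at a time:
  s_1 = 1 + 1 + 0 + 0 + 1 + 0 + 0 + 0 = 3 ≡ 1 (mod 2).
  s_2 = 1 + 1 + 0 + 0 + 1 + 0 + 0 + 0 = 3 ≡ 1 (mod 2).
  s_3 = 1 + 1 + 0 + 0 + 0 + 0 + 0 + 0 = 2 ≡ 0 (mod 2).
  s_4 = 0 + 1 + 1 + 0 + 1 + 0 + 0 + 0 = 3 ≡ 1 (mod 2).
s = (1, 1, 0, 1)^T — this equals column 13 of H (binary 1101), so error is at position 13.
Correct: flip bit 13 of r = 011110011001000 to get c = 011110011001100.


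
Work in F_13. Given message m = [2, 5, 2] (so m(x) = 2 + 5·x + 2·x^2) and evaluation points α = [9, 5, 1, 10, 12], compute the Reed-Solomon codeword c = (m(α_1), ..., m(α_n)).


c = [1, 12, 9, 5, 12]

Message polynomial: m(x) = 2 + 5·x + 2·x^2 (mod 13).
For each evaluation point α_i, compute m(α_i) mod 13:
  α_1 = 9: Horner steps 2 → 10 → 1, so m(9) = 1.
  α_2 = 5: Horner steps 2 → 2 → 12, so m(5) = 12.
  α_3 = 1: Horner steps 2 → 7 → 9, so m(1) = 9.
  α_4 = 10: Horner steps 2 → 12 → 5, so m(10) = 5.
  α_5 = 12: Horner steps 2 → 3 → 12, so m(12) = 12.
Codeword c = [1, 12, 9, 5, 12] ∈ F_13^5.


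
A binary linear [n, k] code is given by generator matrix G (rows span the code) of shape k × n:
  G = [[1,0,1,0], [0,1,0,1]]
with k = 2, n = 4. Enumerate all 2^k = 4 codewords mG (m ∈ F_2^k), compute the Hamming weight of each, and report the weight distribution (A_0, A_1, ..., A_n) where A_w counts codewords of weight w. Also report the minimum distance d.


Weight distribution: A_0 = 1, A_2 = 2, A_4 = 1. Minimum distance d = 2.

Enumerate all 2^2 = 4 messages m ∈ F_2^2.
For each, compute codeword c = mG in F_2^4, then tally its weight.
  m = 00 → c = 0000, weight = 0.
  m = 10 → c = 1010, weight = 2.
  m = 01 → c = 0101, weight = 2.
  m = 11 → c = 1111, weight = 4.
Tally weights:
  weight 0: 1 codewords.
  weight 2: 2 codewords.
  weight 4: 1 codewords.
Minimum distance d = smallest w > 0 with A_w > 0 = 2.
Sanity: Σ A_w = 4 = 2^2 = 4 ✓.


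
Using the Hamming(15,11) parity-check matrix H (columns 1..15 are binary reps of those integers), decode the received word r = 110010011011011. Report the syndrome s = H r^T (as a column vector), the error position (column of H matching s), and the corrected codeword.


s = (0, 0, 0, 1)^T, error position = 1, corrected codeword c = 010010011011011

Compute s = H r^T mod 2 one row at a time:
  s_1 = 1 + 1 + 0 + 1 + 1 + 0 + 1 + 1 = 6 ≡ 0 (mod 2).
  s_2 = 0 + 1 + 0 + 0 + 1 + 0 + 1 + 1 = 4 ≡ 0 (mod 2).
  s_3 = 1 + 0 + 0 + 0 + 0 + 1 + 1 + 1 = 4 ≡ 0 (mod 2).
  s_4 = 1 + 0 + 1 + 0 + 1 + 1 + 0 + 1 = 5 ≡ 1 (mod 2).
s = (0, 0, 0, 1)^T — this equals column 1 of H (binary 0001), so error is at position 1.
Correct: flip bit 1 of r = 110010011011011 to get c = 010010011011011.


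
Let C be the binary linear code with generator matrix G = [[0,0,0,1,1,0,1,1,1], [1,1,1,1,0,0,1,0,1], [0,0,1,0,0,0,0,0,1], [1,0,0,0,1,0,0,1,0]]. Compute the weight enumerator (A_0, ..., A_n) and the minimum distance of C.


Weight distribution: A_0 = 1, A_2 = 3, A_3 = 1, A_4 = 3, A_5 = 6, A_6 = 1, A_7 = 1. Minimum distance d = 2.

Enumerate all 2^4 = 16 messages m ∈ F_2^4.
For each, compute codeword c = mG in F_2^9, then tally its weight.
  m = 0000 → c = 000000000, weight = 0.
  m = 1000 → c = 000110111, weight = 5.
  m = 0100 → c = 111100101, weight = 6.
  m = 1100 → c = 111010010, weight = 5.
  m = 0010 → c = 001000001, weight = 2.
  m = 1010 → c = 001110110, weight = 5.
  m = 0110 → c = 110100100, weight = 4.
  m = 1110 → c = 110010011, weight = 5.
  m = 0001 → c = 100010010, weight = 3.
  m = 1001 → c = 100100101, weight = 4.
  m = 0101 → c = 011110111, weight = 7.
  m = 1101 → c = 011000000, weight = 2.
  m = 0011 → c = 101010011, weight = 5.
  m = 1011 → c = 101100100, weight = 4.
  m = 0111 → c = 010110110, weight = 5.
  m = 1111 → c = 010000001, weight = 2.
Tally weights:
  weight 0: 1 codewords.
  weight 2: 3 codewords.
  weight 3: 1 codewords.
  weight 4: 3 codewords.
  weight 5: 6 codewords.
  weight 6: 1 codewords.
  weight 7: 1 codewords.
Minimum distance d = smallest w > 0 with A_w > 0 = 2.
Sanity: Σ A_w = 16 = 2^4 = 16 ✓.


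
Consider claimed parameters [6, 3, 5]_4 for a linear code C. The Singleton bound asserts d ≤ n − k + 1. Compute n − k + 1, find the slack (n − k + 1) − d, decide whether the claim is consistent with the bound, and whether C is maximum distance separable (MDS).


Singleton RHS = n − k + 1 = 4, slack = -1, bound violated (no such code; not MDS).

Singleton bound: d ≤ n − k + 1.
Here n = 6, k = 3, so n − k + 1 = 4.
Given d = 5, check d ≤ 4: NO.
Slack = (n − k + 1) − d = -1.
The slack is negative: d = 5 exceeds n − k + 1 = 4 by 1, so the Singleton bound is violated and no linear [6, 3, 5]_4 code can exist. In particular it is not MDS (MDS requires d = n − k + 1 exactly).
Description: the claimed parameters are [6, 3, 5]_4; such a code would be impossible (violates the Singleton bound).


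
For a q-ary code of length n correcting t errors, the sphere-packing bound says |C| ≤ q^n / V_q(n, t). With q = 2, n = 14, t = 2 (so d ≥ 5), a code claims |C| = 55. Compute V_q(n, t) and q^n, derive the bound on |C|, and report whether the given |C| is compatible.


V_q(n, t) = 106, q^n = 16384, Hamming bound = 154, |C| = 55 ≤ bound (satisfied).

Step 1: Compute V_q(n, t) = Σ_{j=0}^2 C(n, j) (q−1)^j.
  j = 0: C(14,0)·(1)^0 = 1·1 = 1.
  j = 1: C(14,1)·(1)^1 = 14·1 = 14.
  j = 2: C(14,2)·(1)^2 = 91·1 = 91.
  V_q(n, t) = 1 + 14 + 91 = 106.
Step 2: q^n = 2^14 = 16384.
Step 3: Hamming bound ⌊q^n / V_q(n,t)⌋ = ⌊16384/106⌋ = 154.
Step 4: Compare |C| = 55 to 154: satisfied.
The claimed |C| lies below the Hamming bound.


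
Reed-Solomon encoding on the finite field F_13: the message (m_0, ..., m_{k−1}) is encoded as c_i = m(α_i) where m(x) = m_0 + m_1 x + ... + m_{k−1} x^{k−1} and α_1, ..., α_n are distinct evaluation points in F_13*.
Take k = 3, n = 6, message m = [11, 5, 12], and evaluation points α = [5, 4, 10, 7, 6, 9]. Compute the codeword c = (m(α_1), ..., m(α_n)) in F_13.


c = [11, 2, 0, 10, 5, 1]

Message polynomial: m(x) = 11 + 5·x + 12·x^2 (mod 13).
For each evaluation point α_i, compute m(α_i) mod 13:
  α_1 = 5: Horner steps 12 → 0 → 11, so m(5) = 11.
  α_2 = 4: Horner steps 12 → 1 → 2, so m(4) = 2.
  α_3 = 10: Horner steps 12 → 8 → 0, so m(10) = 0.
  α_4 = 7: Horner steps 12 → 11 → 10, so m(7) = 10.
  α_5 = 6: Horner steps 12 → 12 → 5, so m(6) = 5.
  α_6 = 9: Horner steps 12 → 9 → 1, so m(9) = 1.
Codeword c = [11, 2, 0, 10, 5, 1] ∈ F_13^6.


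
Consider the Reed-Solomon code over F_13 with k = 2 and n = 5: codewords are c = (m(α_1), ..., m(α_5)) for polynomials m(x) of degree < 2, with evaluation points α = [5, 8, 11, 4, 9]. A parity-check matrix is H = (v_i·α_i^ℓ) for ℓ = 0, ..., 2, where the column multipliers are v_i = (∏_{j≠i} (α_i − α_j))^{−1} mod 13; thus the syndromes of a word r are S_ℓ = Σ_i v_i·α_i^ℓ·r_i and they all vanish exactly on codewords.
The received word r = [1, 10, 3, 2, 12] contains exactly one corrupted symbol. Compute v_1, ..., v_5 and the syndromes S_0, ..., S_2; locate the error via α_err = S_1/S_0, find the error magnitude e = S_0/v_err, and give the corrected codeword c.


S = (6, 4, 7), error at position 1, error magnitude e = 10, c = [4, 10, 3, 2, 12].

Step 1: column multipliers v_i = (∏_{j≠i}(α_i − α_j))^{−1} mod 13.
  i = 1 (α = 5): (5−8)(5−11)(5−4)(5−9) = (−3)·(−6)·1·(−4) = −72 ≡ 6, so v_1 = 6^{−1} = 11 (mod 13).
  i = 2 (α = 8): (8−5)(8−11)(8−4)(8−9) = 3·(−3)·4·(−1) = 36 ≡ 10, so v_2 = 10^{−1} = 4 (mod 13).
  i = 3 (α = 11): (11−5)(11−8)(11−4)(11−9) = 6·3·7·2 = 252 ≡ 5, so v_3 = 5^{−1} = 8 (mod 13).
  i = 4 (α = 4): (4−5)(4−8)(4−11)(4−9) = (−1)·(−4)·(−7)·(−5) = 140 ≡ 10, so v_4 = 10^{−1} = 4 (mod 13).
  i = 5 (α = 9): (9−5)(9−8)(9−11)(9−4) = 4·1·(−2)·5 = −40 ≡ 12, so v_5 = 12^{−1} = 12 (mod 13).
  v = [11, 4, 8, 4, 12].
Step 2: syndromes of r = [1, 10, 3, 2, 12] (all sums mod 13).
  S_0 = Σ v_i r_i = 11·1 + 4·10 + 8·3 + 4·2 + 12·12 = 227 ≡ 6.
  S_1 = Σ v_i α_i r_i = 11·5·1 + 4·8·10 + 8·11·3 + 4·4·2 + 12·9·12 = 1967 ≡ 4.
  α_i^2 mod 13 = [12, 12, 4, 3, 3].
  S_2 = Σ v_i α_i^2 r_i = 11·12·1 + 4·12·10 + 8·4·3 + 4·3·2 + 12·3·12 = 1164 ≡ 7.
  S = (6, 4, 7) ≠ 0, so r is not a codeword (an error is present).
Step 3: locate the error. For a single error e at position i, S_ℓ = v_i·e·α_i^ℓ, so α_err = S_1/S_0.
  S_0^{−1} = 6^{−1} = 11 (mod 13), so α_err = 4·11 = 44 ≡ 5 = α_1. Error position i = 1.
  Consistency check: S_2/S_1 = 7·10 = 70 ≡ 5 = α_err ✓ (single-error assumption holds).
Step 4: error magnitude e = S_0/v_1 = S_0·∏_{j≠1}(α_1 − α_j) = 6·6 = 36 ≡ 10 (mod 13).
Step 5: correct position 1: c_1 = r_1 − e = 1 − 10 ≡ 4 (mod 13). Hence c = [4, 10, 3, 2, 12].
  Check: interpolating c through the α_i gives m(x) = 7 + 2·x (degree < 2) with m(α_i) = c_i for every i, so c is indeed a codeword.


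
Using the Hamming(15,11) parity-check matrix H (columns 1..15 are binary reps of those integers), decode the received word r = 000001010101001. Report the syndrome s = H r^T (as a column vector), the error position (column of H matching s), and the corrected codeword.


s = (0, 1, 1, 1)^T, error position = 7, corrected codeword c = 000001110101001

Compute s = H r^T mod 2 one row at a time:
  s_1 = 1 + 0 + 1 + 0 + 1 + 0 + 0 + 1 = 4 ≡ 0 (mod 2).
  s_2 = 0 + 0 + 1 + 0 + 1 + 0 + 0 + 1 = 3 ≡ 1 (mod 2).
  s_3 = 0 + 0 + 1 + 0 + 1 + 0 + 0 + 1 = 3 ≡ 1 (mod 2).
  s_4 = 0 + 0 + 0 + 0 + 0 + 0 + 0 + 1 = 1 ≡ 1 (mod 2).
s = (0, 1, 1, 1)^T — this equals column 7 of H (binary 0111), so error is at position 7.
Correct: flip bit 7 of r = 000001010101001 to get c = 000001110101001.


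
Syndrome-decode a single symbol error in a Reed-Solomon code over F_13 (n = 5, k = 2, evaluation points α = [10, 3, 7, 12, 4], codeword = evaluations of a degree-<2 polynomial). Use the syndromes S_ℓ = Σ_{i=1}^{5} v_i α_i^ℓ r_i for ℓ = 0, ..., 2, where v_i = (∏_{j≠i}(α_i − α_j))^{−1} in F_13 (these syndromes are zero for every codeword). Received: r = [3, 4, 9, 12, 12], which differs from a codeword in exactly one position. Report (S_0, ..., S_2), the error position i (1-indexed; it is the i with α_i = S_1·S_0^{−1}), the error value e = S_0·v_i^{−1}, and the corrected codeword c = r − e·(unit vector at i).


S = (3, 12, 9), error at position 5, error magnitude e = 10, c = [3, 4, 9, 12, 2].

Step 1: column multipliers v_i = (∏_{j≠i}(α_i − α_j))^{−1} mod 13.
  i = 1 (α = 10): (10−3)(10−7)(10−12)(10−4) = 7·3·(−2)·6 = −252 ≡ 8, so v_1 = 8^{−1} = 5 (mod 13).
  i = 2 (α = 3): (3−10)(3−7)(3−12)(3−4) = (−7)·(−4)·(−9)·(−1) = 252 ≡ 5, so v_2 = 5^{−1} = 8 (mod 13).
  i = 3 (α = 7): (7−10)(7−3)(7−12)(7−4) = (−3)·4·(−5)·3 = 180 ≡ 11, so v_3 = 11^{−1} = 6 (mod 13).
  i = 4 (α = 12): (12−10)(12−3)(12−7)(12−4) = 2·9·5·8 = 720 ≡ 5, so v_4 = 5^{−1} = 8 (mod 13).
  i = 5 (α = 4): (4−10)(4−3)(4−7)(4−12) = (−6)·1·(−3)·(−8) = −144 ≡ 12, so v_5 = 12^{−1} = 12 (mod 13).
  v = [5, 8, 6, 8, 12].
Step 2: syndromes of r = [3, 4, 9, 12, 12] (all sums mod 13).
  S_0 = Σ v_i r_i = 5·3 + 8·4 + 6·9 + 8·12 + 12·12 = 341 ≡ 3.
  S_1 = Σ v_i α_i r_i = 5·10·3 + 8·3·4 + 6·7·9 + 8·12·12 + 12·4·12 = 2352 ≡ 12.
  α_i^2 mod 13 = [9, 9, 10, 1, 3].
  S_2 = Σ v_i α_i^2 r_i = 5·9·3 + 8·9·4 + 6·10·9 + 8·1·12 + 12·3·12 = 1491 ≡ 9.
  S = (3, 12, 9) ≠ 0, so r is not a codeword (an error is present).
Step 3: locate the error. For a single error e at position i, S_ℓ = v_i·e·α_i^ℓ, so α_err = S_1/S_0.
  S_0^{−1} = 3^{−1} = 9 (mod 13), so α_err = 12·9 = 108 ≡ 4 = α_5. Error position i = 5.
  Consistency check: S_2/S_1 = 9·12 = 108 ≡ 4 = α_err ✓ (single-error assumption holds).
Step 4: error magnitude e = S_0/v_5 = S_0·∏_{j≠5}(α_5 − α_j) = 3·12 = 36 ≡ 10 (mod 13).
Step 5: correct position 5: c_5 = r_5 − e = 12 − 10 ≡ 2 (mod 13). Hence c = [3, 4, 9, 12, 2].
  Check: interpolating c through the α_i gives m(x) = 10 + 11·x (degree < 2) with m(α_i) = c_i for every i, so c is indeed a codeword.


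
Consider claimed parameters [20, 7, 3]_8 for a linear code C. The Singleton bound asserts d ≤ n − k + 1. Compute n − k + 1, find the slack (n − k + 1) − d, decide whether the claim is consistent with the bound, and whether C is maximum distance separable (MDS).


Singleton RHS = n − k + 1 = 14, slack = 11, bound satisfied, not MDS.

Singleton bound: d ≤ n − k + 1.
Here n = 20, k = 7, so n − k + 1 = 14.
Given d = 3, check d ≤ 14: YES.
Slack = (n − k + 1) − d = 11.
The code is NOT MDS (slack = 11 > 0).
Description: the claimed parameters are [20, 7, 3]_8; such a code would be non-MDS.
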